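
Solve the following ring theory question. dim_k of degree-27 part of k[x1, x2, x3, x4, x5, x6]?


C(d+n-1,n-1)=C(32,5)=201376


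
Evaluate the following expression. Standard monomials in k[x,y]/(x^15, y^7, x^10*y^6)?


k[x,y]/I, I = (x^15, y^7, x^10*y^6)
Rect: 15x7=105. Corner: (15-10)x(7-6)=5.
dim = 105-5 = 100


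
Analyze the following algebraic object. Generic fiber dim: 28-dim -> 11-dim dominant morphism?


dim(fiber)=dim(X)-dim(Y)=28-11=17


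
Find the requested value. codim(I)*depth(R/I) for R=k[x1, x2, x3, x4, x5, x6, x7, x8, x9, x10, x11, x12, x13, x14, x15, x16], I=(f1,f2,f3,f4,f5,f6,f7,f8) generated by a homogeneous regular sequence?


codim=8, depth=dim(R/I)=16-8=8
Product=8*8=64


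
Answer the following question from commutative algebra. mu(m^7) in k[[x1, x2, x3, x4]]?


C(n+d-1,d)=C(10,7)=120


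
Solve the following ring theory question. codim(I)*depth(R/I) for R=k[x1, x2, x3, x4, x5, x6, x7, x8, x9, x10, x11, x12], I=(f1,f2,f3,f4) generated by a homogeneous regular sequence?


codim=4, depth=dim(R/I)=12-4=8
Product=4*8=32


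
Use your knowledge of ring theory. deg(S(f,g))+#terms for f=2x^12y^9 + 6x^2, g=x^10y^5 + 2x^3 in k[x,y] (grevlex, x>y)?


LT(f)=2x^12y^9, LT(g)=x^10y^5
lcm(LM)=x^12y^9
S(f,g) (scaled by 2 to clear denominators) = 1*f - 2x^2y^4*g = -4x^5y^4 + 6x^2
2 terms, deg 9.
9+2=11


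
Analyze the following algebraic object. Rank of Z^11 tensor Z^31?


rank(M(x)N) = rank(M)*rank(N)
11*31 = 341


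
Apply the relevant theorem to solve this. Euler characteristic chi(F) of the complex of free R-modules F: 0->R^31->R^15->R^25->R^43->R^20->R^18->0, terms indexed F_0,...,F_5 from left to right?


chi = sum (-1)^i * rank:
(-1)^0*31=31
(-1)^1*15=-15
(-1)^2*25=25
(-1)^3*43=-43
(-1)^4*20=20
(-1)^5*18=-18
chi=0


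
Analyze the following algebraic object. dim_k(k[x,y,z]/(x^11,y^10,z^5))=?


Basis: x^iy^jz^k, i<11,j<10,k<5
11*10*5=550


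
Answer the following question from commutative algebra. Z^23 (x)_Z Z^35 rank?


rank(M(x)N) = rank(M)*rank(N)
23*35 = 805


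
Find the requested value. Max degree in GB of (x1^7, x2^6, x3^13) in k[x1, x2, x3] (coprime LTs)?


Pure powers, coprime LTs => already GB.
Degrees: 7, 6, 13
Max=13


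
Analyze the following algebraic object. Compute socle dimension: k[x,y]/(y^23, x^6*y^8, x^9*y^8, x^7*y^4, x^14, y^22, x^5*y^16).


Socle = ann(m) = span of standard monomials u with x*u, y*u in I (staircase corners).
Redundant generators: y^23, x^9*y^8
Minimal generators: x^14, x^7*y^4, x^6*y^8, x^5*y^16, y^22
Corners: x^4y^21, x^5y^15, x^6y^7, x^13y^3
Socle dim=4


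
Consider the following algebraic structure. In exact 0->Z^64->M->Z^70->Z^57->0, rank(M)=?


Alt sum=0:
(-1)^0*64 + (-1)^1*? + (-1)^2*70 + (-1)^3*57=0
rank(M)=77


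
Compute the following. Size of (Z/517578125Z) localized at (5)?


5-primary part: 517578125=5^10*53
Size=5^10=9765625


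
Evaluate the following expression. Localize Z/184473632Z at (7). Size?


7-primary part: 184473632=7^8*32
Size=7^8=5764801


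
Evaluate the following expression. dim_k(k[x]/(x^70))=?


Basis: 1,x,...,x^69
dim=70


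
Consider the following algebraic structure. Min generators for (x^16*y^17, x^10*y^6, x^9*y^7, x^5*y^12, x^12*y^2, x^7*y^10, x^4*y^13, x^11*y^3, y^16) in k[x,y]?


Remove redundant (divisible by others).
x^16*y^17 redundant.
Min: x^12*y^2, x^11*y^3, x^10*y^6, x^9*y^7, x^7*y^10, x^5*y^12, x^4*y^13, y^16
Count=8


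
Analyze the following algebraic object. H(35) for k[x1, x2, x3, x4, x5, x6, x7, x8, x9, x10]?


C(d+n-1,n-1)=C(44,9)=708930508


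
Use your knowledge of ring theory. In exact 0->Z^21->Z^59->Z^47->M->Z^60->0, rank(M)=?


Alt sum=0:
(-1)^0*21 + (-1)^1*59 + (-1)^2*47 + (-1)^3*? + (-1)^4*60=0
rank(M)=69


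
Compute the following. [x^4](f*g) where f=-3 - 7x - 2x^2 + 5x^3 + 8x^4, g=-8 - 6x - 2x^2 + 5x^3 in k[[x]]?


[x^4] = sum a_i*b_j, i+j=4
  -7*5=-35
  -2*-2=4
  5*-6=-30
  8*-8=-64
Sum=-125


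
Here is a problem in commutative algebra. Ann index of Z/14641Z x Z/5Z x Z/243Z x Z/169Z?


Exponent = lcm of the cyclic orders; pairwise coprime => product.
11^4*5^1*3^5*13^2=14641*5*243*169=3006309735


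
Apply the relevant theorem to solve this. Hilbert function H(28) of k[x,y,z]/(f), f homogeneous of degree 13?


C(30,2)-C(17,2)=435-136=299


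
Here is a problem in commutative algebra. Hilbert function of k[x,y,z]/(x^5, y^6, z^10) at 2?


Need i<5, j<6, k<10 with i+j+k=2.
For each i, j ranges over max(0,2-i-9)..min(5,2-i):
  i=0: j in [0,2] -> 3
  i=1: j in [0,1] -> 2
  i=2: j in [0,0] -> 1
H(2) = 3+2+1 = 6


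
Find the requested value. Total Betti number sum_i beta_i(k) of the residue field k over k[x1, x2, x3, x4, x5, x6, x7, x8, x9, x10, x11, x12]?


Koszul resolution: beta_i(k)=C(n,i), n=12
sum_i C(12,i) = 2^12 = 4096


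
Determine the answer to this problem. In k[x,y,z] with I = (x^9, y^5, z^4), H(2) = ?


Need i<9, j<5, k<4 with i+j+k=2.
For each i, j ranges over max(0,2-i-3)..min(4,2-i):
  i=0: j in [0,2] -> 3
  i=1: j in [0,1] -> 2
  i=2: j in [0,0] -> 1
H(2) = 3+2+1 = 6


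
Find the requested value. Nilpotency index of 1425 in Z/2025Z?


1425^k mod 2025:
k=1: 1425
k=2: 1575
k=3: 675
k=4: 0
First zero at k = 4


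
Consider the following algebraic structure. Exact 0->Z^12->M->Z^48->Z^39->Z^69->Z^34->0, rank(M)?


Alt sum=0:
(-1)^0*12 + (-1)^1*? + (-1)^2*48 + (-1)^3*39 + (-1)^4*69 + (-1)^5*34=0
rank(M)=56


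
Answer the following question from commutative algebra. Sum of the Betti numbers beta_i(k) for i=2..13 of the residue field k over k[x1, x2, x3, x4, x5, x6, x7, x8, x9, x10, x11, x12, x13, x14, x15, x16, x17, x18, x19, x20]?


Koszul resolution: beta_i(k)=C(n,i), n=20
C(20,2)=190, C(20,3)=1140, C(20,4)=4845, C(20,5)=15504, C(20,6)=38760, C(20,7)=77520, C(20,8)=125970, C(20,9)=167960, C(20,10)=184756, C(20,11)=167960, C(20,12)=125970, C(20,13)=77520
Sum=988095


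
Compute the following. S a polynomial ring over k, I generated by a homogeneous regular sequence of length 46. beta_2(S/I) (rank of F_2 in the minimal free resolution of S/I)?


Regular sequence => Koszul complex is the minimal free resolution.
Syz_1 minimally generated by Koszul relations f_i*e_j - f_j*e_i (i<j): mu(Syz_1) = beta_2 = C(m,2) = m(m-1)/2
m=46
46*45/2 = 1035


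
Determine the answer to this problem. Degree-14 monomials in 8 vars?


C(d+n-1,n-1)=C(21,7)=116280


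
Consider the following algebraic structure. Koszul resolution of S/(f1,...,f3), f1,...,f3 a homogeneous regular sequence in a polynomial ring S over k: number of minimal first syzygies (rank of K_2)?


Regular sequence => Koszul complex is the minimal free resolution.
Syz_1 minimally generated by Koszul relations f_i*e_j - f_j*e_i (i<j): mu(Syz_1) = beta_2 = C(m,2) = m(m-1)/2
m=3
3*2/2 = 3


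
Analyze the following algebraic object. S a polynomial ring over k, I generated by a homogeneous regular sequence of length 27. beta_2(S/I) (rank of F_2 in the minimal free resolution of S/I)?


Regular sequence => Koszul complex is the minimal free resolution.
Syz_1 minimally generated by Koszul relations f_i*e_j - f_j*e_i (i<j): mu(Syz_1) = beta_2 = C(m,2) = m(m-1)/2
m=27
27*26/2 = 351


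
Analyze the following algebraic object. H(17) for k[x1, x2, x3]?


C(d+n-1,n-1)=C(19,2)=171


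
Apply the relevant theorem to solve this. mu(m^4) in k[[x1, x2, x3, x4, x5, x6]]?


C(n+d-1,d)=C(9,4)=126


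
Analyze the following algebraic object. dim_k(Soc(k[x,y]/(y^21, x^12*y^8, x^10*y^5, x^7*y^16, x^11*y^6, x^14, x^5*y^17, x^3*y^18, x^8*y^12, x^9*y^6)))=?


Socle = ann(m) = span of standard monomials u with x*u, y*u in I (staircase corners).
Redundant generators: x^11*y^6, x^12*y^8
Minimal generators: x^14, x^10*y^5, x^9*y^6, x^8*y^12, x^7*y^16, x^5*y^17, x^3*y^18, y^21
Corners: x^2y^20, x^4y^17, x^6y^16, x^7y^15, x^8y^11, x^9y^5, x^13y^4
Socle dim=7


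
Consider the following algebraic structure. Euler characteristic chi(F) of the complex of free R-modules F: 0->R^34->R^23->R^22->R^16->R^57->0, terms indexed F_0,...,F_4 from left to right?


chi = sum (-1)^i * rank:
(-1)^0*34=34
(-1)^1*23=-23
(-1)^2*22=22
(-1)^3*16=-16
(-1)^4*57=57
chi=74


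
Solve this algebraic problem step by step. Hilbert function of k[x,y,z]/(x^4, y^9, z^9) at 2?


Need i<4, j<9, k<9 with i+j+k=2.
For each i, j ranges over max(0,2-i-8)..min(8,2-i):
  i=0: j in [0,2] -> 3
  i=1: j in [0,1] -> 2
  i=2: j in [0,0] -> 1
H(2) = 3+2+1 = 6


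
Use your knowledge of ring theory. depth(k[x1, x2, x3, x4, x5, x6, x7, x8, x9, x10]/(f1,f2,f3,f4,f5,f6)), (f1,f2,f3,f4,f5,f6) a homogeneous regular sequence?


depth(R)=10
depth(R/I)=10-6=4


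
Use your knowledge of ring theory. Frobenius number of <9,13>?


gcd(9,13)=1 => F=ab-a-b=9*13-9-13=117-22=95


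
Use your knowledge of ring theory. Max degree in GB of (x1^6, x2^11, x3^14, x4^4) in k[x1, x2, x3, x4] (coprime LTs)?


Pure powers, coprime LTs => already GB.
Degrees: 6, 11, 14, 4
Max=14


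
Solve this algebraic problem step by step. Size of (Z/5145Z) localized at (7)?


7-primary part: 5145=7^3*15
Size=7^3=343


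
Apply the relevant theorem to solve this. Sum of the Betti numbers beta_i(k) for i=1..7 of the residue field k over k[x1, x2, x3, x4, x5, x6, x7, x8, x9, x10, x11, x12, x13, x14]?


Koszul resolution: beta_i(k)=C(n,i), n=14
C(14,1)=14, C(14,2)=91, C(14,3)=364, C(14,4)=1001, C(14,5)=2002, C(14,6)=3003, C(14,7)=3432
Sum=9907


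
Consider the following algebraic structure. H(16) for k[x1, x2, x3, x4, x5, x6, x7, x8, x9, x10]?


C(d+n-1,n-1)=C(25,9)=2042975


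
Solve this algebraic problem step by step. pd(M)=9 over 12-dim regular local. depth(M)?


pd+depth=depth(R)=12
depth=12-9=3


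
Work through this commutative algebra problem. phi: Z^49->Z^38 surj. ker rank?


rank(ker) = 49-38 = 11


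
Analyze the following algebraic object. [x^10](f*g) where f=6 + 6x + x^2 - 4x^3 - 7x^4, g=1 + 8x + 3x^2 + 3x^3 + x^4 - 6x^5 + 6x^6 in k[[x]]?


[x^10] = sum a_i*b_j, i+j=10
  -7*6=-42
Sum=-42


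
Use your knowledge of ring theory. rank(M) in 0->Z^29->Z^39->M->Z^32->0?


Alt sum=0:
(-1)^0*29 + (-1)^1*39 + (-1)^2*? + (-1)^3*32=0
rank(M)=42


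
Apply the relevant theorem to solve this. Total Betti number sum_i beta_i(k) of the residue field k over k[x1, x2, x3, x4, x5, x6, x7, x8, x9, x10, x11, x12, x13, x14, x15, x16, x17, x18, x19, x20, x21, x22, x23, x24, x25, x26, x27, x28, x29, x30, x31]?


Koszul resolution: beta_i(k)=C(n,i), n=31
sum_i C(31,i) = 2^31 = 2147483648


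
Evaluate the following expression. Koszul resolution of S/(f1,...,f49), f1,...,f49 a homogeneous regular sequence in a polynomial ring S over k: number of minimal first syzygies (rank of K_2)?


Regular sequence => Koszul complex is the minimal free resolution.
Syz_1 minimally generated by Koszul relations f_i*e_j - f_j*e_i (i<j): mu(Syz_1) = beta_2 = C(m,2) = m(m-1)/2
m=49
49*48/2 = 1176


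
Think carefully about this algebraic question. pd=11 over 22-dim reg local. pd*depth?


pd+depth=22
depth=22-11=11
pd*depth=11*11=121


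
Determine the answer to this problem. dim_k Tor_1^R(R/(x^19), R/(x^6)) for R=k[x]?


Tor_1(R/I,R/J)=(I cap J)/IJ=(x^19)/(x^25)
dim=25-19=min(19,6)=6


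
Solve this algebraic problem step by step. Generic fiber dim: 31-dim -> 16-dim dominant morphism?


dim(fiber)=dim(X)-dim(Y)=31-16=15


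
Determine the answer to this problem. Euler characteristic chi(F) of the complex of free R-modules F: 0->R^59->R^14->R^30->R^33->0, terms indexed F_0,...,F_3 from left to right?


chi = sum (-1)^i * rank:
(-1)^0*59=59
(-1)^1*14=-14
(-1)^2*30=30
(-1)^3*33=-33
chi=42


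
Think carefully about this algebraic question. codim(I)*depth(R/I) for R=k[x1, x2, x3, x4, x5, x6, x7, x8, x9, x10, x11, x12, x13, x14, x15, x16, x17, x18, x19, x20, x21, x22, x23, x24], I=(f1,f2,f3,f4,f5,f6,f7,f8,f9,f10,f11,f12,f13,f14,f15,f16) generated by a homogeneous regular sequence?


codim=16, depth=dim(R/I)=24-16=8
Product=16*8=128


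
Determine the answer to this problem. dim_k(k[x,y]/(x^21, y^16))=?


Basis: x^i*y^j, i<21, j<16
21*16=336


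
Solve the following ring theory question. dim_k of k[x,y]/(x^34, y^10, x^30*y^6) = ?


k[x,y]/I, I = (x^34, y^10, x^30*y^6)
Rect: 34x10=340. Corner: (34-30)x(10-6)=16.
dim = 340-16 = 324


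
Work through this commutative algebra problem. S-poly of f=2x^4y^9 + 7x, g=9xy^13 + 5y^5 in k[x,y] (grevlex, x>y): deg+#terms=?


LT(f)=2x^4y^9, LT(g)=9xy^13
lcm(LM)=x^4y^13
S(f,g) (scaled by 18 to clear denominators) = 9y^4*f - 2x^3*g = -10x^3y^5 + 63xy^4
2 terms, deg 8.
8+2=10


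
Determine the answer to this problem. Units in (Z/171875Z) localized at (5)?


Local ring = Z/15625Z.
phi(15625) = 5^5*(5-1) = 12500


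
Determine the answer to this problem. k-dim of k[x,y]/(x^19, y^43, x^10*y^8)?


k[x,y]/I, I = (x^19, y^43, x^10*y^8)
Rect: 19x43=817. Corner: (19-10)x(43-8)=315.
dim = 817-315 = 502


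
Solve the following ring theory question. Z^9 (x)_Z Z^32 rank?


rank(M(x)N) = rank(M)*rank(N)
9*32 = 288


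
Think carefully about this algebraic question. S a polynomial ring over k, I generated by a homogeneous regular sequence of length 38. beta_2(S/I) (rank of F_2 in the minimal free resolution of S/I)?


Regular sequence => Koszul complex is the minimal free resolution.
Syz_1 minimally generated by Koszul relations f_i*e_j - f_j*e_i (i<j): mu(Syz_1) = beta_2 = C(m,2) = m(m-1)/2
m=38
38*37/2 = 703


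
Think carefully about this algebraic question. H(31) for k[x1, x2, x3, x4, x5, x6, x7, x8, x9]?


C(d+n-1,n-1)=C(39,8)=61523748


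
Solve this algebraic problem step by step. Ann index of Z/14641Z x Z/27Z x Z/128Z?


Exponent = lcm of the cyclic orders; pairwise coprime => product.
11^4*3^3*2^7=14641*27*128=50599296


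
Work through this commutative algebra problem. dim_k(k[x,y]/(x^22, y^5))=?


Basis: x^i*y^j, i<22, j<5
22*5=110


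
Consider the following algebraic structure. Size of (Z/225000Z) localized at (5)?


5-primary part: 225000=5^5*72
Size=5^5=3125


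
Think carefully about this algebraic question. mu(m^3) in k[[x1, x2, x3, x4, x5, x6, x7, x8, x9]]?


C(n+d-1,d)=C(11,3)=165


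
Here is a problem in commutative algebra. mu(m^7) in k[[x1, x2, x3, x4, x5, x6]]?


C(n+d-1,d)=C(12,7)=792


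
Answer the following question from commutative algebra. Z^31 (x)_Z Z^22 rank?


rank(M(x)N) = rank(M)*rank(N)
31*22 = 682


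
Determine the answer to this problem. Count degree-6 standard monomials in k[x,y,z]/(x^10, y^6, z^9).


Need i<10, j<6, k<9 with i+j+k=6.
For each i, j ranges over max(0,6-i-8)..min(5,6-i):
  i=0: j in [0,5] -> 6
  i=1: j in [0,5] -> 6
  i=2: j in [0,4] -> 5
  i=3: j in [0,3] -> 4
  i=4: j in [0,2] -> 3
  i=5: j in [0,1] -> 2
  i=6: j in [0,0] -> 1
H(6) = 6+6+5+4+3+2+1 = 27


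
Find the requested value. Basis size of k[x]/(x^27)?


Basis: 1,x,...,x^26
dim=27


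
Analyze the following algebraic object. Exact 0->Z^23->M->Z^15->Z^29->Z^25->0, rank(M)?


Alt sum=0:
(-1)^0*23 + (-1)^1*? + (-1)^2*15 + (-1)^3*29 + (-1)^4*25=0
rank(M)=34


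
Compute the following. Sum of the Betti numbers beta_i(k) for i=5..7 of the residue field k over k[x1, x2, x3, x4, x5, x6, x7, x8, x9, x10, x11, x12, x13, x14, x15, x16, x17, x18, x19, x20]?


Koszul resolution: beta_i(k)=C(n,i), n=20
C(20,5)=15504, C(20,6)=38760, C(20,7)=77520
Sum=131784


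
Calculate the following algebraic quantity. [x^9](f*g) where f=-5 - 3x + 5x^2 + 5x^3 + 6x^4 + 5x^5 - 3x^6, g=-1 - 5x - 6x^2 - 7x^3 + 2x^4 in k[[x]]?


[x^9] = sum a_i*b_j, i+j=9
  5*2=10
  -3*-7=21
Sum=31


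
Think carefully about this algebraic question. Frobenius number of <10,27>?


gcd(10,27)=1 => F=ab-a-b=10*27-10-27=270-37=233


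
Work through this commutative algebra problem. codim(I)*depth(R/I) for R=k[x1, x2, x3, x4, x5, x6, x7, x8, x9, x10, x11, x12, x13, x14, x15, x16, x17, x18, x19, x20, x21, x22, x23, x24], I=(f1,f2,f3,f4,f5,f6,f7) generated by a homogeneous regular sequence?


codim=7, depth=dim(R/I)=24-7=17
Product=7*17=119


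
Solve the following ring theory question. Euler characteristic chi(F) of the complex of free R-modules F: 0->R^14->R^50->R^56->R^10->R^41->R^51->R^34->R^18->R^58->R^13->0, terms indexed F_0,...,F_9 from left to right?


chi = sum (-1)^i * rank:
(-1)^0*14=14
(-1)^1*50=-50
(-1)^2*56=56
(-1)^3*10=-10
(-1)^4*41=41
(-1)^5*51=-51
(-1)^6*34=34
(-1)^7*18=-18
(-1)^8*58=58
(-1)^9*13=-13
chi=61


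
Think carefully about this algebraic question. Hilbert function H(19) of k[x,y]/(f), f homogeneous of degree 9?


H(t)=d for t>=d-1.
d=9, t=19
H(19)=9


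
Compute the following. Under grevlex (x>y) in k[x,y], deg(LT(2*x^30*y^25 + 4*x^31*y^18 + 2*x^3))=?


LT: 2*x^30*y^25
deg_x=30, deg_y=25
Total=30+25=55


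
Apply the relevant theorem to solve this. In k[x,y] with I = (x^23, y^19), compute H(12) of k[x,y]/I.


k[x,y], I = (x^23, y^19), d = 12
Need i < 23 and d-i < 19.
Range: 0 <= i <= 12.
H(12) = 13


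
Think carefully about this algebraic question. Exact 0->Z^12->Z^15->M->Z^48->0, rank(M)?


Alt sum=0:
(-1)^0*12 + (-1)^1*15 + (-1)^2*? + (-1)^3*48=0
rank(M)=51


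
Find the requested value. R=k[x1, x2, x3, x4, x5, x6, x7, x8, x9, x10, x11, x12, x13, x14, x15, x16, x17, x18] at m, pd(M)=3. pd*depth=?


pd+depth=18
depth=18-3=15
pd*depth=3*15=45


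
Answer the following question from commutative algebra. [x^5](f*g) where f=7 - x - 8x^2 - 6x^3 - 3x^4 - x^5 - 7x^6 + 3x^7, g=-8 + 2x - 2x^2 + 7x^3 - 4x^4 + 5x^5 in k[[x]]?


[x^5] = sum a_i*b_j, i+j=5
  7*5=35
  -1*-4=4
  -8*7=-56
  -6*-2=12
  -3*2=-6
  -1*-8=8
Sum=-3


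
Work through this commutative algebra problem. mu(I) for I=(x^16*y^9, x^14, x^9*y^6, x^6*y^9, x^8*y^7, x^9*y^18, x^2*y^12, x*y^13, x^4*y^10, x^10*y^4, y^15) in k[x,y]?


Remove redundant (divisible by others).
x^9*y^18 redundant.
x^16*y^9 redundant.
Min: x^14, x^10*y^4, x^9*y^6, x^8*y^7, x^6*y^9, x^4*y^10, x^2*y^12, x*y^13, y^15
Count=9


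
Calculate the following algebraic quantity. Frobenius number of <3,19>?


gcd(3,19)=1 => F=ab-a-b=3*19-3-19=57-22=35


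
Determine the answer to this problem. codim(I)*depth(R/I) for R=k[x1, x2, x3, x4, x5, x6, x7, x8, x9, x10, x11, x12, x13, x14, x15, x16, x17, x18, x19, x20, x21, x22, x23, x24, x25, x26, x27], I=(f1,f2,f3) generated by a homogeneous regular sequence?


codim=3, depth=dim(R/I)=27-3=24
Product=3*24=72


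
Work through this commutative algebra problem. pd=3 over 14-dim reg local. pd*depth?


pd+depth=14
depth=14-3=11
pd*depth=3*11=33


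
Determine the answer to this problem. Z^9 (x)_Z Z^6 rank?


rank(M(x)N) = rank(M)*rank(N)
9*6 = 54


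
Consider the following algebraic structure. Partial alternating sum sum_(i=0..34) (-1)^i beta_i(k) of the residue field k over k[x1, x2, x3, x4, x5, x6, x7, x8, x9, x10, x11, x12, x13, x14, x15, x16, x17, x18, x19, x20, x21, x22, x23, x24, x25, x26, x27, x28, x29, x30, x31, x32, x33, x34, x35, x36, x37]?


Koszul resolution: beta_i(k)=C(n,i), n=37
sum_(i=0..p) (-1)^i C(n,i) = (-1)^p C(n-1,p)
(-1)^34*C(36,34) = (-1)^34*630 = 630


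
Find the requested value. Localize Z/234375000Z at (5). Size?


5-primary part: 234375000=5^10*24
Size=5^10=9765625


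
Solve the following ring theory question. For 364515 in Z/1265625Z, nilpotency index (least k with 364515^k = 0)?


364515^k mod 1265625:
k=1: 364515
k=2: 810225
k=3: 509625
k=4: 50625
k=5: 759375
k=6: 0
First zero at k = 6


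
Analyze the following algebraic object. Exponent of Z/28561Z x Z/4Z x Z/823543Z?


Exponent = lcm of the cyclic orders; pairwise coprime => product.
13^4*2^2*7^7=28561*4*823543=94084846492


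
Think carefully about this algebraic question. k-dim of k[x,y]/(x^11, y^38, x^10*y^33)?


k[x,y]/I, I = (x^11, y^38, x^10*y^33)
Rect: 11x38=418. Corner: (11-10)x(38-33)=5.
dim = 418-5 = 413


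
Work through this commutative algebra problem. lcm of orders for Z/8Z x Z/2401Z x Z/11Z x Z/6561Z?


Exponent = lcm of the cyclic orders; pairwise coprime => product.
2^3*7^4*11^1*3^8=8*2401*11*6561=1386260568


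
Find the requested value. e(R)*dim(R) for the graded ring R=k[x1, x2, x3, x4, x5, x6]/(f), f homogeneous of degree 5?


e(R)=deg(f)=5, dim(R)=6-1=5
e*dim=5*5=25


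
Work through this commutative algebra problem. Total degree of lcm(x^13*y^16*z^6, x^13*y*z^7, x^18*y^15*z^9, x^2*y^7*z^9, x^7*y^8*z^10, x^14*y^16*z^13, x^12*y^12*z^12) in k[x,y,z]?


lcm = componentwise max:
x: max(13,13,18,2,7,14,12)=18
y: max(16,1,15,7,8,16,12)=16
z: max(6,7,9,9,10,13,12)=13
Total=18+16+13=47


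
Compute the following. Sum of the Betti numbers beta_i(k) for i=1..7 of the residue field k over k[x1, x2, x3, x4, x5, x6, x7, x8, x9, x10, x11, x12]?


Koszul resolution: beta_i(k)=C(n,i), n=12
C(12,1)=12, C(12,2)=66, C(12,3)=220, C(12,4)=495, C(12,5)=792, C(12,6)=924, C(12,7)=792
Sum=3301


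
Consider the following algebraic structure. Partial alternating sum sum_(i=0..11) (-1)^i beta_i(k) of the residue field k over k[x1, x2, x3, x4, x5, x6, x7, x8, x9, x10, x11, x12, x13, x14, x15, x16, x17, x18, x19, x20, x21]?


Koszul resolution: beta_i(k)=C(n,i), n=21
sum_(i=0..p) (-1)^i C(n,i) = (-1)^p C(n-1,p)
(-1)^11*C(20,11) = (-1)^11*167960 = -167960


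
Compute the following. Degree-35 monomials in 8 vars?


C(d+n-1,n-1)=C(42,7)=26978328


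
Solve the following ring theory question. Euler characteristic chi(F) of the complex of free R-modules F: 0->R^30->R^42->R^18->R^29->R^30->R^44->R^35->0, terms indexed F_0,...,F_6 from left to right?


chi = sum (-1)^i * rank:
(-1)^0*30=30
(-1)^1*42=-42
(-1)^2*18=18
(-1)^3*29=-29
(-1)^4*30=30
(-1)^5*44=-44
(-1)^6*35=35
chi=-2


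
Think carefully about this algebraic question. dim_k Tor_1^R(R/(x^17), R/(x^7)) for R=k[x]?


Tor_1(R/I,R/J)=(I cap J)/IJ=(x^17)/(x^24)
dim=24-17=min(17,7)=7


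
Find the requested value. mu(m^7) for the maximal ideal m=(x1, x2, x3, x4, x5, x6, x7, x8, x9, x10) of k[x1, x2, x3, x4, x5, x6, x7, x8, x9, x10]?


Graded Nakayama: mu(m^d) = dim_k (m^d/m^(d+1)) = #degree-7 monomials in 10 vars
C(n+d-1,d)=C(16,7)=11440


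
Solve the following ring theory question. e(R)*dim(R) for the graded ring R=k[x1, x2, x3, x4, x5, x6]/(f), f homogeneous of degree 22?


e(R)=deg(f)=22, dim(R)=6-1=5
e*dim=22*5=110


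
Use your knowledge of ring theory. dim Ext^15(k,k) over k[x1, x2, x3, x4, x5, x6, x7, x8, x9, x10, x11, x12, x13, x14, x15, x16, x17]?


C(n,i)=C(17,15)=136


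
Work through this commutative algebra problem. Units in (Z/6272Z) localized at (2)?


Local ring = Z/128Z.
phi(128) = 2^6*(2-1) = 64


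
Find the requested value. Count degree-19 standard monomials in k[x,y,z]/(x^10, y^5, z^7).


Need i<10, j<5, k<7 with i+j+k=19.
For each i, j ranges over max(0,19-i-6)..min(4,19-i):
  i=0: j in [13,4] -> 0
  i=1: j in [12,4] -> 0
  i=2: j in [11,4] -> 0
  i=3: j in [10,4] -> 0
  i=4: j in [9,4] -> 0
  i=5: j in [8,4] -> 0
  i=6: j in [7,4] -> 0
  i=7: j in [6,4] -> 0
  i=8: j in [5,4] -> 0
  i=9: j in [4,4] -> 1
H(19) = 0+0+0+0+0+0+0+0+0+1 = 1


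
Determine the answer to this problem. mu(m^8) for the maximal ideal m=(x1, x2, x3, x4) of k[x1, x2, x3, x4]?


Graded Nakayama: mu(m^d) = dim_k (m^d/m^(d+1)) = #degree-8 monomials in 4 vars
C(n+d-1,d)=C(11,8)=165


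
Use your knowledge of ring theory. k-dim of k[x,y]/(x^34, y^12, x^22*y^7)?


k[x,y]/I, I = (x^34, y^12, x^22*y^7)
Rect: 34x12=408. Corner: (34-22)x(12-7)=60.
dim = 408-60 = 348


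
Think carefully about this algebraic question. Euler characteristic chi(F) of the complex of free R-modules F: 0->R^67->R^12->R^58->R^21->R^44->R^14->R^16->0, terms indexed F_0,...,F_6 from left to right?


chi = sum (-1)^i * rank:
(-1)^0*67=67
(-1)^1*12=-12
(-1)^2*58=58
(-1)^3*21=-21
(-1)^4*44=44
(-1)^5*14=-14
(-1)^6*16=16
chi=138


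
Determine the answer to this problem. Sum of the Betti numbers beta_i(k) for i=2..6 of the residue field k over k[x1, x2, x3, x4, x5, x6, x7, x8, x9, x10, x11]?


Koszul resolution: beta_i(k)=C(n,i), n=11
C(11,2)=55, C(11,3)=165, C(11,4)=330, C(11,5)=462, C(11,6)=462
Sum=1474


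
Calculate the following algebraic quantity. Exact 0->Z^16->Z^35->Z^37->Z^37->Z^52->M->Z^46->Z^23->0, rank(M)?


Alt sum=0:
(-1)^0*16 + (-1)^1*35 + (-1)^2*37 + (-1)^3*37 + (-1)^4*52 + (-1)^5*? + (-1)^6*46 + (-1)^7*23=0
rank(M)=56


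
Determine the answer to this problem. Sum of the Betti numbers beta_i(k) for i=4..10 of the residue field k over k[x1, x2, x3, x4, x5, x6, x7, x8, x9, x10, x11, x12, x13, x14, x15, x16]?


Koszul resolution: beta_i(k)=C(n,i), n=16
C(16,4)=1820, C(16,5)=4368, C(16,6)=8008, C(16,7)=11440, C(16,8)=12870, C(16,9)=11440, C(16,10)=8008
Sum=57954


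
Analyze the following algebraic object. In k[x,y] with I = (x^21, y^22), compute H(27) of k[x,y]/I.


k[x,y], I = (x^21, y^22), d = 27
Need i < 21 and d-i < 22.
Range: 6 <= i <= 20.
H(27) = 15


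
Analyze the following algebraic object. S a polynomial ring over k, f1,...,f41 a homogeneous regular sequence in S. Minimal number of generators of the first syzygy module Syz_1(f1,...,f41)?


Regular sequence => Koszul complex is the minimal free resolution.
Syz_1 minimally generated by Koszul relations f_i*e_j - f_j*e_i (i<j): mu(Syz_1) = beta_2 = C(m,2) = m(m-1)/2
m=41
41*40/2 = 820


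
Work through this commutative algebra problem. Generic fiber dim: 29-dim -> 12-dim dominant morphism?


dim(fiber)=dim(X)-dim(Y)=29-12=17


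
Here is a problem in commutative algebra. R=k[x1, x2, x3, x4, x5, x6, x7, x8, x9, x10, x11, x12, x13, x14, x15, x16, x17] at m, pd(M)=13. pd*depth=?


pd+depth=17
depth=17-13=4
pd*depth=13*4=52


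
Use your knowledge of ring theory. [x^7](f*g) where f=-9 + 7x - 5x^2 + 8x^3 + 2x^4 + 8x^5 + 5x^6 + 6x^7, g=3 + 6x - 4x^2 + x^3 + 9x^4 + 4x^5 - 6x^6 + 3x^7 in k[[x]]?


[x^7] = sum a_i*b_j, i+j=7
  -9*3=-27
  7*-6=-42
  -5*4=-20
  8*9=72
  2*1=2
  8*-4=-32
  5*6=30
  6*3=18
Sum=1


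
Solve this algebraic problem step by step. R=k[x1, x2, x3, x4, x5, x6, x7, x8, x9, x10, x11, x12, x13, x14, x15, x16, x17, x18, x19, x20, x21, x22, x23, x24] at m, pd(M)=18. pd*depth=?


pd+depth=24
depth=24-18=6
pd*depth=18*6=108


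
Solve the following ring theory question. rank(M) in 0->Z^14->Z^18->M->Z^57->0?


Alt sum=0:
(-1)^0*14 + (-1)^1*18 + (-1)^2*? + (-1)^3*57=0
rank(M)=61


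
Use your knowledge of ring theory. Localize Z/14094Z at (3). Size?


3-primary part: 14094=3^5*58
Size=3^5=243


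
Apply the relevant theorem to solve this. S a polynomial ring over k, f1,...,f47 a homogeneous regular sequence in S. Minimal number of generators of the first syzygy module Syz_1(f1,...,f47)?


Regular sequence => Koszul complex is the minimal free resolution.
Syz_1 minimally generated by Koszul relations f_i*e_j - f_j*e_i (i<j): mu(Syz_1) = beta_2 = C(m,2) = m(m-1)/2
m=47
47*46/2 = 1081


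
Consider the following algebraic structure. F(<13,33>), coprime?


gcd(13,33)=1 => F=ab-a-b=13*33-13-33=429-46=383


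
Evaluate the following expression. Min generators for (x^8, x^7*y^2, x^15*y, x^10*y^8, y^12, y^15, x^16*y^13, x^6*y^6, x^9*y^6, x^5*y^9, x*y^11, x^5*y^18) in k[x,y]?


Remove redundant (divisible by others).
x^10*y^8 redundant.
x^15*y redundant.
x^16*y^13 redundant.
y^15 redundant.
x^9*y^6 redundant.
x^5*y^18 redundant.
Min: x^8, x^7*y^2, x^6*y^6, x^5*y^9, x*y^11, y^12
Count=6


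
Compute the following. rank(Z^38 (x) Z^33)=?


rank(M(x)N) = rank(M)*rank(N)
38*33 = 1254


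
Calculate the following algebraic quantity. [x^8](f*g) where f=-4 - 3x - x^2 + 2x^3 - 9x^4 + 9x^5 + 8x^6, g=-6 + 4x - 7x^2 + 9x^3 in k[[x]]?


[x^8] = sum a_i*b_j, i+j=8
  9*9=81
  8*-7=-56
Sum=25


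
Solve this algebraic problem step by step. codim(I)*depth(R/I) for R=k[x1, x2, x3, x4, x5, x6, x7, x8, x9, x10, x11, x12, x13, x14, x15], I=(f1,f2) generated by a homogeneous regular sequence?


codim=2, depth=dim(R/I)=15-2=13
Product=2*13=26


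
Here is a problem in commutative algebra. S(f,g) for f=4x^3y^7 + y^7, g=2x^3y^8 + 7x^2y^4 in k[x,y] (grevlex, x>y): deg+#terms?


LT(f)=4x^3y^7, LT(g)=2x^3y^8
lcm(LM)=x^3y^8
S(f,g) (scaled by 8 to clear denominators) = 2y*f - 4*g = 2y^8 - 28x^2y^4
2 terms, deg 8.
8+2=10


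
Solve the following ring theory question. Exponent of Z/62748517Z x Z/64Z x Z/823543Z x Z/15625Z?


Exponent = lcm of the cyclic orders; pairwise coprime => product.
13^7*2^6*7^7*5^6=62748517*64*823543*15625=51676101935731000000


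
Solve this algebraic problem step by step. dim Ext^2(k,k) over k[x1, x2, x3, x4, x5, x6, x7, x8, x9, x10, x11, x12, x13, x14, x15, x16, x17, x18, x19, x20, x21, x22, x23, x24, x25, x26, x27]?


C(n,i)=C(27,2)=351


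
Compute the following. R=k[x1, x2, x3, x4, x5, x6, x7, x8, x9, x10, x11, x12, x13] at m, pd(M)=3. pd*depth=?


pd+depth=13
depth=13-3=10
pd*depth=3*10=30


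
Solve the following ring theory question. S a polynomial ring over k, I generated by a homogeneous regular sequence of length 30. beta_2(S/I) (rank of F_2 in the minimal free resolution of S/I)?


Regular sequence => Koszul complex is the minimal free resolution.
Syz_1 minimally generated by Koszul relations f_i*e_j - f_j*e_i (i<j): mu(Syz_1) = beta_2 = C(m,2) = m(m-1)/2
m=30
30*29/2 = 435


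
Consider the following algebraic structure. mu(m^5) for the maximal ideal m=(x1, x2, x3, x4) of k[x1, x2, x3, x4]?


Graded Nakayama: mu(m^d) = dim_k (m^d/m^(d+1)) = #degree-5 monomials in 4 vars
C(n+d-1,d)=C(8,5)=56


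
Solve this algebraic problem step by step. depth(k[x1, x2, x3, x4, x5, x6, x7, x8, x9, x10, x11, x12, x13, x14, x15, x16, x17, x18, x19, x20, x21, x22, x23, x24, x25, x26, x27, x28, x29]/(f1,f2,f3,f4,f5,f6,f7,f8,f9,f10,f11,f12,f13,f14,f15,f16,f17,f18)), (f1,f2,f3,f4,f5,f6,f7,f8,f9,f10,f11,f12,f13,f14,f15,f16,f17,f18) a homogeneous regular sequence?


depth(R)=29
depth(R/I)=29-18=11


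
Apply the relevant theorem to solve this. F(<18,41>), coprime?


gcd(18,41)=1 => F=ab-a-b=18*41-18-41=738-59=679


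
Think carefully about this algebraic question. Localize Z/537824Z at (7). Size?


7-primary part: 537824=7^5*32
Size=7^5=16807


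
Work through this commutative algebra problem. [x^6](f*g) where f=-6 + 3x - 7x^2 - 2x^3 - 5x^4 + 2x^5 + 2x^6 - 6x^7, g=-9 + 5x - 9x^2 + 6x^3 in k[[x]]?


[x^6] = sum a_i*b_j, i+j=6
  -2*6=-12
  -5*-9=45
  2*5=10
  2*-9=-18
Sum=25


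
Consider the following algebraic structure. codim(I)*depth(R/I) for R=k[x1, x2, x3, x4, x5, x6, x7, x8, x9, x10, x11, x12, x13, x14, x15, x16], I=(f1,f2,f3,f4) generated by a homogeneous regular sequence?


codim=4, depth=dim(R/I)=16-4=12
Product=4*12=48


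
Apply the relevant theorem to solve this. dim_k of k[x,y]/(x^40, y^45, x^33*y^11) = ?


k[x,y]/I, I = (x^40, y^45, x^33*y^11)
Rect: 40x45=1800. Corner: (40-33)x(45-11)=238.
dim = 1800-238 = 1562


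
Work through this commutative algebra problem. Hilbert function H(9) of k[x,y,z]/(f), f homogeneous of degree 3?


C(11,2)-C(8,2)=55-28=27


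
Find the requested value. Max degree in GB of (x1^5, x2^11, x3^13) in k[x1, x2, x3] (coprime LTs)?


Pure powers, coprime LTs => already GB.
Degrees: 5, 11, 13
Max=13


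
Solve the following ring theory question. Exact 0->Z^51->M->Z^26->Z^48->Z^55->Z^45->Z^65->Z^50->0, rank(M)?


Alt sum=0:
(-1)^0*51 + (-1)^1*? + (-1)^2*26 + (-1)^3*48 + (-1)^4*55 + (-1)^5*45 + (-1)^6*65 + (-1)^7*50=0
rank(M)=54


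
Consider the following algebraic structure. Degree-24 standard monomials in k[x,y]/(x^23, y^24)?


k[x,y], I = (x^23, y^24), d = 24
Need i < 23 and d-i < 24.
Range: 1 <= i <= 22.
H(24) = 22


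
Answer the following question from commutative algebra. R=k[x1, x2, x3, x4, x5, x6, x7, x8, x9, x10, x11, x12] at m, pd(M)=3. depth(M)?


pd+depth=depth(R)=12
depth=12-3=9


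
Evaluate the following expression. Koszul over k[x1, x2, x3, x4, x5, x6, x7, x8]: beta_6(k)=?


C(n,i)=C(8,6)=28


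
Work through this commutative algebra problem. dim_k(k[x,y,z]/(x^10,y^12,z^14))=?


Basis: x^iy^jz^k, i<10,j<12,k<14
10*12*14=1680


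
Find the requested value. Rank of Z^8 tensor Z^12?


rank(M(x)N) = rank(M)*rank(N)
8*12 = 96


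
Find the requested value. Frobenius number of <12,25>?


gcd(12,25)=1 => F=ab-a-b=12*25-12-25=300-37=263


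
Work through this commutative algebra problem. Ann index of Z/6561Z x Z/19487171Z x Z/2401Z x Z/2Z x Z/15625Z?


Exponent = lcm of the cyclic orders; pairwise coprime => product.
3^8*11^7*7^4*2^1*5^6=6561*19487171*2401*2*15625=9593145148854093750


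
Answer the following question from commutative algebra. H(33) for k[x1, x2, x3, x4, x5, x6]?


C(d+n-1,n-1)=C(38,5)=501942


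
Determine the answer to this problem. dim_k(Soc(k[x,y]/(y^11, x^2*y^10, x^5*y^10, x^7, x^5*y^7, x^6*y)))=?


Socle = ann(m) = span of standard monomials u with x*u, y*u in I (staircase corners).
Redundant generators: x^5*y^10
Minimal generators: x^7, x^6*y, x^5*y^7, x^2*y^10, y^11
Corners: xy^10, x^4y^9, x^5y^6, x^6
Socle dim=4


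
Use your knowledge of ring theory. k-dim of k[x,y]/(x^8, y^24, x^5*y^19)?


k[x,y]/I, I = (x^8, y^24, x^5*y^19)
Rect: 8x24=192. Corner: (8-5)x(24-19)=15.
dim = 192-15 = 177


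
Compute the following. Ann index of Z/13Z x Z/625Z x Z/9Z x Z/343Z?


Exponent = lcm of the cyclic orders; pairwise coprime => product.
13^1*5^4*3^2*7^3=13*625*9*343=25081875


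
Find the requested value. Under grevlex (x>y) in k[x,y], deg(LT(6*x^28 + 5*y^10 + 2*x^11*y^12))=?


LT: 6*x^28
deg_x=28, deg_y=0
Total=28+0=28


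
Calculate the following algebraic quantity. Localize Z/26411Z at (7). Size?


7-primary part: 26411=7^4*11
Size=7^4=2401


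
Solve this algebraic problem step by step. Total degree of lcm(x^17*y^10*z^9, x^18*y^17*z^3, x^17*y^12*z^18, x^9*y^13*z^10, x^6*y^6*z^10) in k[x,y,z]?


lcm = componentwise max:
x: max(17,18,17,9,6)=18
y: max(10,17,12,13,6)=17
z: max(9,3,18,10,10)=18
Total=18+17+18=53


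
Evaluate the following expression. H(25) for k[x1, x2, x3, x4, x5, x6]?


C(d+n-1,n-1)=C(30,5)=142506


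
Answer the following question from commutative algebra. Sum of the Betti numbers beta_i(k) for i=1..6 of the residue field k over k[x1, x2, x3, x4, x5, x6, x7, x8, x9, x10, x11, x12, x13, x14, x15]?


Koszul resolution: beta_i(k)=C(n,i), n=15
C(15,1)=15, C(15,2)=105, C(15,3)=455, C(15,4)=1365, C(15,5)=3003, C(15,6)=5005
Sum=9948


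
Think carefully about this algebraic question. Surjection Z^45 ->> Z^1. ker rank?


rank(ker) = 45-1 = 44


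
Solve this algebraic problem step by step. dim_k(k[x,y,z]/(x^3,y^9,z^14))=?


Basis: x^iy^jz^k, i<3,j<9,k<14
3*9*14=378


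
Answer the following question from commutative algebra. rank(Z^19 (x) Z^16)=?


rank(M(x)N) = rank(M)*rank(N)
19*16 = 304


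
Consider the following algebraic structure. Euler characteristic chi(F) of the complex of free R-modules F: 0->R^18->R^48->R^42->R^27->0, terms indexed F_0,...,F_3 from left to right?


chi = sum (-1)^i * rank:
(-1)^0*18=18
(-1)^1*48=-48
(-1)^2*42=42
(-1)^3*27=-27
chi=-15


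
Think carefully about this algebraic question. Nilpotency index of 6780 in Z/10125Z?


6780^k mod 10125:
k=1: 6780
k=2: 900
k=3: 6750
k=4: 0
First zero at k = 4


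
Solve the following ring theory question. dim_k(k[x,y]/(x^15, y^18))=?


Basis: x^i*y^j, i<15, j<18
15*18=270


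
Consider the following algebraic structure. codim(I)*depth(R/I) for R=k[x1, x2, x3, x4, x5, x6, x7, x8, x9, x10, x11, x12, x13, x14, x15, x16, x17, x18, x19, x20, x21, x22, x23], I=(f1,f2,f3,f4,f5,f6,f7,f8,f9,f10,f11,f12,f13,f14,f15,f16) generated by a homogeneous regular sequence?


codim=16, depth=dim(R/I)=23-16=7
Product=16*7=112


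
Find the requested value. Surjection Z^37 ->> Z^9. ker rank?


rank(ker) = 37-9 = 28


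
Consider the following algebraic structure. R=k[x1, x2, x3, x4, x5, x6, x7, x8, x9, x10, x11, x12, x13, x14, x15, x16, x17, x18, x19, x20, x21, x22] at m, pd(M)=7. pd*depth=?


pd+depth=22
depth=22-7=15
pd*depth=7*15=105


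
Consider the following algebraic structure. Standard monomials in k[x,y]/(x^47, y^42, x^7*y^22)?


k[x,y]/I, I = (x^47, y^42, x^7*y^22)
Rect: 47x42=1974. Corner: (47-7)x(42-22)=800.
dim = 1974-800 = 1174


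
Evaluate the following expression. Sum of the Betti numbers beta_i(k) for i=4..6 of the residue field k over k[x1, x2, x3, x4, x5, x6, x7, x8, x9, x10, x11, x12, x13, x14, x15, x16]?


Koszul resolution: beta_i(k)=C(n,i), n=16
C(16,4)=1820, C(16,5)=4368, C(16,6)=8008
Sum=14196


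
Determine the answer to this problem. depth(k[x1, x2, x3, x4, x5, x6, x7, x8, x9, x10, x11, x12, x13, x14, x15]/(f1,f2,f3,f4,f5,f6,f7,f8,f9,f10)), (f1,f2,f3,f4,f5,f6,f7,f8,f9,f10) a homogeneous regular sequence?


depth(R)=15
depth(R/I)=15-10=5


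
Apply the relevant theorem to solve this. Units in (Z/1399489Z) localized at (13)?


Local ring = Z/28561Z.
phi(28561) = 13^3*(13-1) = 26364


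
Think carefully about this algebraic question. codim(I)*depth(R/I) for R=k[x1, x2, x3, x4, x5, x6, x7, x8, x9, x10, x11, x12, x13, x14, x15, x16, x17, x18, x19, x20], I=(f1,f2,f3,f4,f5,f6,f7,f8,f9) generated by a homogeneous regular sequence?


codim=9, depth=dim(R/I)=20-9=11
Product=9*11=99


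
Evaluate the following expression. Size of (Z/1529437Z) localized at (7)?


7-primary part: 1529437=7^6*13
Size=7^6=117649


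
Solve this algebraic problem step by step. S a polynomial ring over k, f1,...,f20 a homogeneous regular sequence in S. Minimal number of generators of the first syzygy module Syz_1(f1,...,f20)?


Regular sequence => Koszul complex is the minimal free resolution.
Syz_1 minimally generated by Koszul relations f_i*e_j - f_j*e_i (i<j): mu(Syz_1) = beta_2 = C(m,2) = m(m-1)/2
m=20
20*19/2 = 190


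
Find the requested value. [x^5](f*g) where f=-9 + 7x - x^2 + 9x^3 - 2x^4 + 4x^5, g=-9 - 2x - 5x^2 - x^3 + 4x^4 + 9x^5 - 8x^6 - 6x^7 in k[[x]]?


[x^5] = sum a_i*b_j, i+j=5
  -9*9=-81
  7*4=28
  -1*-1=1
  9*-5=-45
  -2*-2=4
  4*-9=-36
Sum=-129


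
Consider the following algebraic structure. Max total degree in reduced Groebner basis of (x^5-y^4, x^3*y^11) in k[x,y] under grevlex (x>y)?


LT(f1)=x^5, LT(f2)=x^3y^11, lcm=x^5y^11
S(f1,f2) = y^11*f1 - x^2*f2 = -y^15
Reduced GB = {f1, f2, y^15}; degrees 5, 14, 15
Max = 15


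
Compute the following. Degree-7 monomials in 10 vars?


C(d+n-1,n-1)=C(16,9)=11440


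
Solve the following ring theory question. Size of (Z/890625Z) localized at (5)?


5-primary part: 890625=5^6*57
Size=5^6=15625


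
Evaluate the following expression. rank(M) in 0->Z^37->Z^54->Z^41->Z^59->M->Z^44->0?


Alt sum=0:
(-1)^0*37 + (-1)^1*54 + (-1)^2*41 + (-1)^3*59 + (-1)^4*? + (-1)^5*44=0
rank(M)=79


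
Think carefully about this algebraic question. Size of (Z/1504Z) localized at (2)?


2-primary part: 1504=2^5*47
Size=2^5=32


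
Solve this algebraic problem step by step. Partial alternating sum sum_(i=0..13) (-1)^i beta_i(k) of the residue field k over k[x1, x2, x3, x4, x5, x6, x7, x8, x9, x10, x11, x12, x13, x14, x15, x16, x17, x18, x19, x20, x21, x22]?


Koszul resolution: beta_i(k)=C(n,i), n=22
sum_(i=0..p) (-1)^i C(n,i) = (-1)^p C(n-1,p)
(-1)^13*C(21,13) = (-1)^13*203490 = -203490


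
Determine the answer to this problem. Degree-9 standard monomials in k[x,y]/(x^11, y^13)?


k[x,y], I = (x^11, y^13), d = 9
Need i < 11 and d-i < 13.
Range: 0 <= i <= 9.
H(9) = 10


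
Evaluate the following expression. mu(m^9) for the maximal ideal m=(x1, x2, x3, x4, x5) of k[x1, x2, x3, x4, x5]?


Graded Nakayama: mu(m^d) = dim_k (m^d/m^(d+1)) = #degree-9 monomials in 5 vars
C(n+d-1,d)=C(13,9)=715
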